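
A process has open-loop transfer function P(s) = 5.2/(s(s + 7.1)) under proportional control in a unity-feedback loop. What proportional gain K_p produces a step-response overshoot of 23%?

K_p = 13.5

From %OS = 100·exp(−πζ/√(1−ζ²)) = 23%, ζ = −ln(0.23)/√(π²+ln²(0.23)) = 0.4237.
Characteristic equation s² + 7.1s + 5.2K_p = 0 gives ζ = 7.1/(2√(5.2K_p)).
Setting ζ = 0.4237: √(5.2K_p) = 7.1/(2·0.4237) = 8.378, so K_p = 70.19/5.2 = 13.5.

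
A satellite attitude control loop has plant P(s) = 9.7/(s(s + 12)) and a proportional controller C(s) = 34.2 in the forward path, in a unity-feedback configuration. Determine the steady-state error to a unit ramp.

The loop has one pole at the origin (type 1). Velocity error constant K_v = lim_{s→0} s·C(s)P(s) = 34.2·9.7/12 = 27.64.
Steady-state error to a unit ramp: e_ss = 1/K_v = 0.0362.

0.0362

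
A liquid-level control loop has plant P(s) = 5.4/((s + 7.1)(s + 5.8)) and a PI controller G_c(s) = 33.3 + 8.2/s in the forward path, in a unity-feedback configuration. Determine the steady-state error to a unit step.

0

The open loop G_c(s)P(s) has a pole at the origin (type 1), so the static position error constant is infinite and e_ss = 1/(1+∞) = 0.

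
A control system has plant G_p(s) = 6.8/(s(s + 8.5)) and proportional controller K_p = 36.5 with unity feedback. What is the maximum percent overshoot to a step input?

41.5%

Closed-loop characteristic equation: s² + 8.5s + 248.2 = 0, so ω_n = 15.75 rad/s and ζ = 8.5/(2·15.75) = 0.2698.
%OS = 100·exp(−πζ/√(1−ζ²)) = 100·exp(−π·0.2698/√0.9272) = 41.5%.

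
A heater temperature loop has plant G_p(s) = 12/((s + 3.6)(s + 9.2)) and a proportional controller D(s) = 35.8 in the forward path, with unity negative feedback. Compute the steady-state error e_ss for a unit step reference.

0.0716

The loop is type 0. Static position error constant K_pos = D(0)·G_p(0) = 35.8·0.3623 = 12.97.
Steady-state error to a unit step: e_ss = 1/(1+K_pos) = 1/13.97 = 0.0716.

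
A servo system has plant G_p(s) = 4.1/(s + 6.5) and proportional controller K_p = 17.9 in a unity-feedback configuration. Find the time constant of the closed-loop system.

τ = 0.0125 s

Closed-loop transfer function: T(s) = K_p·G_p(s)/(1 + K_p·G_p(s)) = 73.39/(s + 6.5 + 73.39) = 73.39/(s + 79.89).
Time constant τ = 1/79.89 = 0.0125 s.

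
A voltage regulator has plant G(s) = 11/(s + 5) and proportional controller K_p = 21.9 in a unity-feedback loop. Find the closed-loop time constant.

τ = 0.00407 s

Closed-loop transfer function: T(s) = K_p·G(s)/(1 + K_p·G(s)) = 240.9/(s + 5 + 240.9) = 240.9/(s + 245.9).
Time constant τ = 1/245.9 = 0.00407 s.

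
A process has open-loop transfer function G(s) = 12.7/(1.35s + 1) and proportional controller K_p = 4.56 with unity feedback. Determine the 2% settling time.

Closed loop: T(s) = K_p·G/(1+K_p·G) = 57.91/(1.35s + 1 + 57.91), with pole at s = −(1 + 57.91)/1.35 = −43.64.
τ = 1/43.64 = 0.02292 s, so 2% settling time ≈ 4τ = 0.0917 s.

T_s ≈ 0.0917 s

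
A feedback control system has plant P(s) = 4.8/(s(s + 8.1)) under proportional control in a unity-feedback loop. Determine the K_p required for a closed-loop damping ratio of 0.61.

K_p = 9.18

Closed-loop characteristic equation: s² + 8.1s + K_p·4.8 = 0.
So ω_n = √(4.8K_p) and 2ζω_n = 8.1, giving ζ = 8.1/(2√(4.8K_p)).
Setting ζ = 0.61: √(4.8K_p) = 8.1/(2·0.61) = 6.639, so K_p = 44.08/4.8 = 9.18.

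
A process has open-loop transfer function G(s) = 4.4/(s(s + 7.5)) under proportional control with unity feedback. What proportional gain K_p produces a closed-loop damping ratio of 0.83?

Closed-loop characteristic equation: s² + 7.5s + K_p·4.4 = 0.
So ω_n = √(4.4K_p) and 2ζω_n = 7.5, giving ζ = 7.5/(2√(4.4K_p)).
Setting ζ = 0.83: √(4.4K_p) = 7.5/(2·0.83) = 4.518, so K_p = 20.41/4.4 = 4.64.

K_p = 4.64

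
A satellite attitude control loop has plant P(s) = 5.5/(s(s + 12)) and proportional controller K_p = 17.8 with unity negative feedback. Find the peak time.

T_p = 0.399 s

From 1 + K_pP(s) = 0: s² + 12s + 97.9 = 0 ⇒ ω_n = 9.894, ζ = 0.6064.
Damped frequency ω_d = ω_n√(1−ζ²) = 7.868 rad/s, so peak time T_p = π/ω_d = 0.399 s.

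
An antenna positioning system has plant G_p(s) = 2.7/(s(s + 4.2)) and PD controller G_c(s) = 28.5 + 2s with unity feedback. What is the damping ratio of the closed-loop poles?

Forward path: (28.5 + 2s)·2.7/(s(s+4.2)). The closed-loop characteristic equation is s² + (4.2 + 2.7·2)s + 2.7·28.5 = 0.
That is s² + 9.6s + 76.95 = 0, so ω_n = 8.772 rad/s and ζ = 9.6/(2·8.772) = 0.5472.

ζ = 0.547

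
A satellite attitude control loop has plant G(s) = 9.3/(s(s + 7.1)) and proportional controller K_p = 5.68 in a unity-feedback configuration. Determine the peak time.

The closed-loop denominator s² + 7.1s + 52.82 gives ω_n = √52.82 = 7.268 and ζ = 7.1/(2ω_n) = 0.4884.
Damped frequency ω_d = ω_n√(1−ζ²) = 6.342 rad/s, so peak time T_p = π/ω_d = 0.495 s.

T_p = 0.495 s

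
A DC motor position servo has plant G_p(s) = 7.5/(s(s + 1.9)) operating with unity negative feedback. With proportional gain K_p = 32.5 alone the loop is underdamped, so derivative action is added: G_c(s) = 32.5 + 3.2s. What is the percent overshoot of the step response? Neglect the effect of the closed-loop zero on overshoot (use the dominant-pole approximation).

0.942%

Forward path: (32.5 + 3.2s)·7.5/(s(s+1.9)). The closed-loop characteristic equation is s² + (1.9 + 7.5·3.2)s + 7.5·32.5 = 0.
That is s² + 25.9s + 243.8 = 0, so ω_n = 15.61 rad/s and ζ = 25.9/(2·15.61) = 0.8295.
%OS = 100·exp(−πζ/√(1−ζ²)) = 0.942%.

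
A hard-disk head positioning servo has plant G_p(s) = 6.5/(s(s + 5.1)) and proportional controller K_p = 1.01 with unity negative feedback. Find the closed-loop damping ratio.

ζ = 0.995

The closed-loop denominator is s(s+5.1) + 1.01·6.5 = s² + 5.1s + 6.565.
Matching s² + 2ζω_n s + ω_n²: ω_n = √6.565 = 2.562 rad/s and 2ζω_n = 5.1, so ζ = 5.1/(2·2.562) = 0.995.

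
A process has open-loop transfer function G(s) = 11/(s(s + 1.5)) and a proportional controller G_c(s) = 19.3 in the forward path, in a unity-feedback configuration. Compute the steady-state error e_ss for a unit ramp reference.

The loop has one pole at the origin (type 1). Velocity error constant K_v = lim_{s→0} s·G_c(s)G(s) = 19.3·11/1.5 = 141.5.
Steady-state error to a unit ramp: e_ss = 1/K_v = 0.00707.

0.00707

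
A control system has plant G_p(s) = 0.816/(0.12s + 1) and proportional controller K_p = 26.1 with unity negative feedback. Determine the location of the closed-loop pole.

s = -185.8

Closed loop: T(s) = K_p·G_p/(1+K_p·G_p) = 21.3/(0.12s + 1 + 21.3), with pole at s = −(1 + 21.3)/0.12 = −185.8.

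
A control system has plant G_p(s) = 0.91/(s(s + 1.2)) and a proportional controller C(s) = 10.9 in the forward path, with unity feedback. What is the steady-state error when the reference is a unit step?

The open loop C(s)G_p(s) has a pole at the origin (type 1), so the static position error constant is infinite and e_ss = 1/(1+∞) = 0.

0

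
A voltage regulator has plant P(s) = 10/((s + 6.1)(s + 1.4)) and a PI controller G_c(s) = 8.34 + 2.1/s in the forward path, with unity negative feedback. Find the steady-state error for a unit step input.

The open loop G_c(s)P(s) has a pole at the origin (type 1), so the static position error constant is infinite and e_ss = 1/(1+∞) = 0.

0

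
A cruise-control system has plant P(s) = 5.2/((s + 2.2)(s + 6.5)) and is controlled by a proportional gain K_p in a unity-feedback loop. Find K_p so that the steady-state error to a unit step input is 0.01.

For a type-0 loop with proportional control, e_ss = 1/(1 + K_p·P(0)).
P(0) = 0.3636. Require 1/(1 + K_p·0.3636) = 0.01, so 1 + 0.3636·K_p = 100.
K_p = (100 − 1)/0.3636 = 272.

K_p = 272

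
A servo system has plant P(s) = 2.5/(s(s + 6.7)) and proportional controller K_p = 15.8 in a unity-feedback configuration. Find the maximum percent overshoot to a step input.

13.8%

Closed-loop characteristic equation: s² + 6.7s + 39.5 = 0, so ω_n = 6.285 rad/s and ζ = 6.7/(2·6.285) = 0.533.
%OS = 100·exp(−πζ/√(1−ζ²)) = 100·exp(−π·0.533/√0.7159) = 13.8%.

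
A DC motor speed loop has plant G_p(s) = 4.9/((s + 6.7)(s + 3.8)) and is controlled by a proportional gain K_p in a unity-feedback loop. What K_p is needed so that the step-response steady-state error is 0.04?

Steady-state error for a unit step on this type-0 loop is 1/(1 + K_p·G_p(0)).
G_p(0) = 0.1925. Require 1/(1 + K_p·0.1925) = 0.04, so 1 + 0.1925·K_p = 25.
K_p = (25 − 1)/0.1925 = 125.

K_p = 125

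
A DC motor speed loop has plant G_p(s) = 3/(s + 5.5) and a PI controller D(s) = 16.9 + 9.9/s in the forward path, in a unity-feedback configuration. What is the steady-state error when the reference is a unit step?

The open loop D(s)G_p(s) has a pole at the origin (type 1), so the static position error constant is infinite and e_ss = 1/(1+∞) = 0.

0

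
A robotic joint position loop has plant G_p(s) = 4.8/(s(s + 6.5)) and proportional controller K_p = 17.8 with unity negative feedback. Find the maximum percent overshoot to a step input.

From 1 + K_pG_p(s) = 0: s² + 6.5s + 85.44 = 0 ⇒ ω_n = 9.243, ζ = 0.3516.
%OS = 100·exp(−πζ/√(1−ζ²)) = 100·exp(−π·0.3516/√0.8764) = 30.7%.

30.7%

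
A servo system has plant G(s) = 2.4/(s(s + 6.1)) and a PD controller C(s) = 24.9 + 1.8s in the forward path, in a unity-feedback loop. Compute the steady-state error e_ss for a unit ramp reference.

The loop has one pole at the origin (type 1). Velocity error constant K_v = lim_{s→0} s·C(s)G(s) = 24.9·2.4/6.1 = 9.797.
Steady-state error to a unit ramp: e_ss = 1/K_v = 0.102.

0.102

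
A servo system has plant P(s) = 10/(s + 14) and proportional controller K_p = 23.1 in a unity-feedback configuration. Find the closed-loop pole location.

Closed-loop transfer function: T(s) = K_p·P(s)/(1 + K_p·P(s)) = 231/(s + 14 + 231) = 231/(s + 245).
The closed-loop pole is at s = −245.

s = -245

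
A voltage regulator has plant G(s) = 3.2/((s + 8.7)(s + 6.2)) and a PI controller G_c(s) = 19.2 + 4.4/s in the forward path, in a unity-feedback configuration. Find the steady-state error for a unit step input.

The open loop G_c(s)G(s) has a pole at the origin (type 1), so the static position error constant is infinite and e_ss = 1/(1+∞) = 0.

0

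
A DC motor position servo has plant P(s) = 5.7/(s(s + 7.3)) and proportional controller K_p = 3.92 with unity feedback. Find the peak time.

T_p = 1.05 s

From 1 + K_pP(s) = 0: s² + 7.3s + 22.34 = 0 ⇒ ω_n = 4.727, ζ = 0.7722.
Damped frequency ω_d = ω_n√(1−ζ²) = 3.004 rad/s, so peak time T_p = π/ω_d = 1.05 s.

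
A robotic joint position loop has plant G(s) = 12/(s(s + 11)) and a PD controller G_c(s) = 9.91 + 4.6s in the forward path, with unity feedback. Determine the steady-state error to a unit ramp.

The loop has one pole at the origin (type 1). Velocity error constant K_v = lim_{s→0} s·G_c(s)G(s) = 9.91·12/11 = 10.81.
Steady-state error to a unit ramp: e_ss = 1/K_v = 0.0925.

0.0925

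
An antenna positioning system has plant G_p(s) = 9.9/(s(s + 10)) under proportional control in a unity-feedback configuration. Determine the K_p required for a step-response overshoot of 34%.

From %OS = 100·exp(−πζ/√(1−ζ²)) = 34%, ζ = −ln(0.34)/√(π²+ln²(0.34)) = 0.3248.
Characteristic equation s² + 10s + 9.9K_p = 0 gives ζ = 10/(2√(9.9K_p)).
Setting ζ = 0.3248: √(9.9K_p) = 10/(2·0.3248) = 15.4, so K_p = 237/9.9 = 23.9.

K_p = 23.9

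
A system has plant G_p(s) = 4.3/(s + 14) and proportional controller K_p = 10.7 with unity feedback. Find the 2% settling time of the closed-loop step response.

Closed-loop transfer function: T(s) = K_p·G_p(s)/(1 + K_p·G_p(s)) = 46.01/(s + 14 + 46.01) = 46.01/(s + 60.01).
Time constant τ = 1/60.01 = 0.01666 s, so the 2% settling time is about 4τ = 0.0667 s.

T_s ≈ 0.0667 s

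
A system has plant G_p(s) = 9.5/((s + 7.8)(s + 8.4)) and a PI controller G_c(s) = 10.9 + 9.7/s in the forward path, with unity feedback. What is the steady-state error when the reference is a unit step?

0

The open loop G_c(s)G_p(s) has a pole at the origin (type 1), so the static position error constant is infinite and e_ss = 1/(1+∞) = 0.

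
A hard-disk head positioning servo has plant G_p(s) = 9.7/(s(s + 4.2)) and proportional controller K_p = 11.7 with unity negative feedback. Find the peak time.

T_p = 0.301 s

From 1 + K_pG_p(s) = 0: s² + 4.2s + 113.5 = 0 ⇒ ω_n = 10.65, ζ = 0.1971.
Damped frequency ω_d = ω_n√(1−ζ²) = 10.44 rad/s, so peak time T_p = π/ω_d = 0.301 s.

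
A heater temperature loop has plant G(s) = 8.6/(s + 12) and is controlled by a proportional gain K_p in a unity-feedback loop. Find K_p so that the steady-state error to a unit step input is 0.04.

Steady-state error for a unit step on this type-0 loop is 1/(1 + K_p·G(0)).
G(0) = 0.7167. Require 1/(1 + K_p·0.7167) = 0.04, so 1 + 0.7167·K_p = 25.
K_p = (25 − 1)/0.7167 = 33.5.

K_p = 33.5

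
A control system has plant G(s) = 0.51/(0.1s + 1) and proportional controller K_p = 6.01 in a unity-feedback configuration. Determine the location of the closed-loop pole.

s = -40.65

Closed loop: T(s) = K_p·G/(1+K_p·G) = 3.065/(0.1s + 1 + 3.065), with pole at s = −(1 + 3.065)/0.1 = −40.65.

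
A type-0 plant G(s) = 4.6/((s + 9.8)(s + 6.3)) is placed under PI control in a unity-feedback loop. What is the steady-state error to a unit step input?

0

The PI controller's integrator makes the forward path type 1, so e_ss to a step is zero.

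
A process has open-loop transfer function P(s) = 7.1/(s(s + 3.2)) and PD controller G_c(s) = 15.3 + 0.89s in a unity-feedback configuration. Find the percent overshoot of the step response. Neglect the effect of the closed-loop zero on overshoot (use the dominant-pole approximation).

Forward path: (15.3 + 0.89s)·7.1/(s(s+3.2)). The closed-loop characteristic equation is s² + (3.2 + 7.1·0.89)s + 7.1·15.3 = 0.
That is s² + 9.519s + 108.6 = 0, so ω_n = 10.42 rad/s and ζ = 9.519/(2·10.42) = 0.4567.
%OS = 100·exp(−πζ/√(1−ζ²)) = 19.9%.

19.9%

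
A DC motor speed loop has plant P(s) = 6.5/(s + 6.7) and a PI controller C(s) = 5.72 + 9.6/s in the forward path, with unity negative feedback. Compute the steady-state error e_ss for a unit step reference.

The open loop C(s)P(s) has a pole at the origin (type 1), so the static position error constant is infinite and e_ss = 1/(1+∞) = 0.

0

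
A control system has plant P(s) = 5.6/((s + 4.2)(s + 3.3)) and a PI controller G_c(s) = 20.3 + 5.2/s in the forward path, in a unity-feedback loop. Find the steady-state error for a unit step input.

0

The open loop G_c(s)P(s) has a pole at the origin (type 1), so the static position error constant is infinite and e_ss = 1/(1+∞) = 0.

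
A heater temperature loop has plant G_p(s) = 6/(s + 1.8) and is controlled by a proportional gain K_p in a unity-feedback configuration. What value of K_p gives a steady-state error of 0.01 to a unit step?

The loop is type 0, so e_ss(step) = 1/(1 + K_pos) with K_pos = K_p·G_p(0).
G_p(0) = 3.333. Require 1/(1 + K_p·3.333) = 0.01, so 1 + 3.333·K_p = 100.
K_p = (100 − 1)/3.333 = 29.7.

K_p = 29.7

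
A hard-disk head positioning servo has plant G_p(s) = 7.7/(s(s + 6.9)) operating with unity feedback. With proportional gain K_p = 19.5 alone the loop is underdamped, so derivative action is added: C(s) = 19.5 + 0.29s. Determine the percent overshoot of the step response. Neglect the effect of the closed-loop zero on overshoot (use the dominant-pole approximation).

Forward path: (19.5 + 0.29s)·7.7/(s(s+6.9)). The closed-loop characteristic equation is s² + (6.9 + 7.7·0.29)s + 7.7·19.5 = 0.
That is s² + 9.133s + 150.2 = 0, so ω_n = 12.25 rad/s and ζ = 9.133/(2·12.25) = 0.3727.
%OS = 100·exp(−πζ/√(1−ζ²)) = 28.3%.

28.3%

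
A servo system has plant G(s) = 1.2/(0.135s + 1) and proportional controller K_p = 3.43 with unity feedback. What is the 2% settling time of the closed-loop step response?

T_s ≈ 0.106 s

Closed loop: T(s) = K_p·G/(1+K_p·G) = 4.116/(0.135s + 1 + 4.116), with pole at s = −(1 + 4.116)/0.135 = −37.9.
τ = 1/37.9 = 0.02639 s, so 2% settling time ≈ 4τ = 0.106 s.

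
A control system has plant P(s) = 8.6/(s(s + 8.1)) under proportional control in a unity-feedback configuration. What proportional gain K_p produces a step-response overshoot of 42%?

From %OS = 100·exp(−πζ/√(1−ζ²)) = 42%, ζ = −ln(0.42)/√(π²+ln²(0.42)) = 0.2662.
Characteristic equation s² + 8.1s + 8.6K_p = 0 gives ζ = 8.1/(2√(8.6K_p)).
Setting ζ = 0.2662: √(8.6K_p) = 8.1/(2·0.2662) = 15.22, so K_p = 231.5/8.6 = 26.9.

K_p = 26.9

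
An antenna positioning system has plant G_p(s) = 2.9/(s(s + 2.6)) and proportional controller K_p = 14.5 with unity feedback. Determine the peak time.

T_p = 0.495 s

Closed-loop characteristic equation: s² + 2.6s + 42.05 = 0, so ω_n = 6.485 rad/s and ζ = 2.6/(2·6.485) = 0.2005.
Damped frequency ω_d = ω_n√(1−ζ²) = 6.353 rad/s, so peak time T_p = π/ω_d = 0.495 s.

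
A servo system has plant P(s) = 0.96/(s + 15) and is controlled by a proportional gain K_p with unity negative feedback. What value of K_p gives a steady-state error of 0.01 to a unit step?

K_p = 1550

Steady-state error for a unit step on this type-0 loop is 1/(1 + K_p·P(0)).
P(0) = 0.064. Require 1/(1 + K_p·0.064) = 0.01, so 1 + 0.064·K_p = 100.
K_p = (100 − 1)/0.064 = 1550.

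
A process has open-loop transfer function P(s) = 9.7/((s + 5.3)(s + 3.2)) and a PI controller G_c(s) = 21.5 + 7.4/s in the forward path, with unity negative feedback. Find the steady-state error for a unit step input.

0

The open loop G_c(s)P(s) has a pole at the origin (type 1), so the static position error constant is infinite and e_ss = 1/(1+∞) = 0.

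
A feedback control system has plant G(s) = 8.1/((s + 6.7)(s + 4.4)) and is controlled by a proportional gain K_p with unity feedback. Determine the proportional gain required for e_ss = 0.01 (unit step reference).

K_p = 360

The loop is type 0, so e_ss(step) = 1/(1 + K_pos) with K_pos = K_p·G(0).
G(0) = 0.2748. Require 1/(1 + K_p·0.2748) = 0.01, so 1 + 0.2748·K_p = 100.
K_p = (100 − 1)/0.2748 = 360.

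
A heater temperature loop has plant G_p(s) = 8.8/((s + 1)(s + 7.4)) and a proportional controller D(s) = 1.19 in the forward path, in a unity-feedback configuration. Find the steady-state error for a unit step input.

0.414

The loop is type 0. Static position error constant K_pos = D(0)·G_p(0) = 1.19·1.189 = 1.415.
Steady-state error to a unit step: e_ss = 1/(1+K_pos) = 1/2.415 = 0.414.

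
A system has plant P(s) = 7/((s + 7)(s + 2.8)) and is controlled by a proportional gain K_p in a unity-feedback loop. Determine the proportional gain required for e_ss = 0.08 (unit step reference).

K_p = 32.2

For a type-0 loop with proportional control, e_ss = 1/(1 + K_p·P(0)).
P(0) = 0.3571. Require 1/(1 + K_p·0.3571) = 0.08, so 1 + 0.3571·K_p = 12.5.
K_p = (12.5 − 1)/0.3571 = 32.2.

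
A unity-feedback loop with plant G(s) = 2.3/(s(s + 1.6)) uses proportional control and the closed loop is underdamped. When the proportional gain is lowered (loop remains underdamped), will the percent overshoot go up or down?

decrease

ζ = 1.6/(2√(2.3K_p)) rises as K_p falls; higher damping means less overshoot.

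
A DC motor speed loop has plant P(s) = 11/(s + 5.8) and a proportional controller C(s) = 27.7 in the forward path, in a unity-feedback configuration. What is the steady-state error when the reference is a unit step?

The loop is type 0. Static position error constant K_pos = C(0)·P(0) = 27.7·1.897 = 52.53.
Steady-state error to a unit step: e_ss = 1/(1+K_pos) = 1/53.53 = 0.0187.

0.0187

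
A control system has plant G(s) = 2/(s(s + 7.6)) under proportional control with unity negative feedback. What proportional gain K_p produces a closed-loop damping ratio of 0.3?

K_p = 80.2

Closed-loop characteristic equation: s² + 7.6s + K_p·2 = 0.
So ω_n = √(2K_p) and 2ζω_n = 7.6, giving ζ = 7.6/(2√(2K_p)).
Setting ζ = 0.3: √(2K_p) = 7.6/(2·0.3) = 12.67, so K_p = 160.4/2 = 80.2.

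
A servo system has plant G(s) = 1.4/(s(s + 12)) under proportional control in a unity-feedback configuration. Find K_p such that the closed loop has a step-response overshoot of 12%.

K_p = 82.2

From %OS = 100·exp(−πζ/√(1−ζ²)) = 12%, ζ = −ln(0.12)/√(π²+ln²(0.12)) = 0.5594.
Characteristic equation s² + 12s + 1.4K_p = 0 gives ζ = 12/(2√(1.4K_p)).
Setting ζ = 0.5594: √(1.4K_p) = 12/(2·0.5594) = 10.73, so K_p = 115/1.4 = 82.2.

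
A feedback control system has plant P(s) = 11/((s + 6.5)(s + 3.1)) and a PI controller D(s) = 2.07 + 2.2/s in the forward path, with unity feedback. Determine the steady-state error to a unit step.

The open loop D(s)P(s) has a pole at the origin (type 1), so the static position error constant is infinite and e_ss = 1/(1+∞) = 0.

0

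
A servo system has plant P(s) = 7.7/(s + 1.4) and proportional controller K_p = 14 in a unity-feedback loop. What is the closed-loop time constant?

τ = 0.00916 s

Closed-loop transfer function: T(s) = K_p·P(s)/(1 + K_p·P(s)) = 107.8/(s + 1.4 + 107.8) = 107.8/(s + 109.2).
Time constant τ = 1/109.2 = 0.00916 s.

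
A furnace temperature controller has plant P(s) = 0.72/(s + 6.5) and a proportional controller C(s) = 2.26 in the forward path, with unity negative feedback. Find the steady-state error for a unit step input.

0.8

The loop is type 0. Static position error constant K_pos = C(0)·P(0) = 2.26·0.1108 = 0.2503.
Steady-state error to a unit step: e_ss = 1/(1+K_pos) = 1/1.25 = 0.8.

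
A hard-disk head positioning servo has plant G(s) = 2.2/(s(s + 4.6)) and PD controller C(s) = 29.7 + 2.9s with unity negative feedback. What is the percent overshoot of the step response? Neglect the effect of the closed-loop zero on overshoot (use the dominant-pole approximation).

Forward path: (29.7 + 2.9s)·2.2/(s(s+4.6)). The closed-loop characteristic equation is s² + (4.6 + 2.2·2.9)s + 2.2·29.7 = 0.
That is s² + 10.98s + 65.34 = 0, so ω_n = 8.083 rad/s and ζ = 10.98/(2·8.083) = 0.6792.
%OS = 100·exp(−πζ/√(1−ζ²)) = 5.46%.

5.46%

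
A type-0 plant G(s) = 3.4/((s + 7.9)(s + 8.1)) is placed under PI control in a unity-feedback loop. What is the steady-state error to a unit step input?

0

The PI controller's integrator makes the forward path type 1, so e_ss to a step is zero.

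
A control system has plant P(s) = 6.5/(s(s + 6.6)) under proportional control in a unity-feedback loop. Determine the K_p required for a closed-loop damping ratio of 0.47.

K_p = 7.58

Closed-loop characteristic equation: s² + 6.6s + K_p·6.5 = 0.
So ω_n = √(6.5K_p) and 2ζω_n = 6.6, giving ζ = 6.6/(2√(6.5K_p)).
Setting ζ = 0.47: √(6.5K_p) = 6.6/(2·0.47) = 7.021, so K_p = 49.3/6.5 = 7.58.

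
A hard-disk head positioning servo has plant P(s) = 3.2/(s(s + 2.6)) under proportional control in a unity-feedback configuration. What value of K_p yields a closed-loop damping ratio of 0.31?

Closed-loop characteristic equation: s² + 2.6s + K_p·3.2 = 0.
So ω_n = √(3.2K_p) and 2ζω_n = 2.6, giving ζ = 2.6/(2√(3.2K_p)).
Setting ζ = 0.31: √(3.2K_p) = 2.6/(2·0.31) = 4.194, so K_p = 17.59/3.2 = 5.5.

K_p = 5.5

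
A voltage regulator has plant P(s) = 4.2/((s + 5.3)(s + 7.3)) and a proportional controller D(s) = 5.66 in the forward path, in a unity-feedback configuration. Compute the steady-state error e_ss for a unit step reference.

0.619

The loop is type 0. Static position error constant K_pos = D(0)·P(0) = 5.66·0.1086 = 0.6144.
Steady-state error to a unit step: e_ss = 1/(1+K_pos) = 1/1.614 = 0.619.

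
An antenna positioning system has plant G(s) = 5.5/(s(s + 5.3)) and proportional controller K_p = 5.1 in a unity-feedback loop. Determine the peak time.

T_p = 0.685 s

Closed-loop characteristic equation: s² + 5.3s + 28.05 = 0, so ω_n = 5.296 rad/s and ζ = 5.3/(2·5.296) = 0.5004.
Damped frequency ω_d = ω_n√(1−ζ²) = 4.586 rad/s, so peak time T_p = π/ω_d = 0.685 s.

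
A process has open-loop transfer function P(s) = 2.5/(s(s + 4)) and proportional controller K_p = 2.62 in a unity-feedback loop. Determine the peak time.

T_p = 1.97 s

The closed-loop denominator s² + 4s + 6.55 gives ω_n = √6.55 = 2.559 and ζ = 4/(2ω_n) = 0.7815.
Damped frequency ω_d = ω_n√(1−ζ²) = 1.597 rad/s, so peak time T_p = π/ω_d = 1.97 s.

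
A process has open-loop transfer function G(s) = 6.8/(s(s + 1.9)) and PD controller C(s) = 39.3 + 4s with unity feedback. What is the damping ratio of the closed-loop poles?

Forward path: (39.3 + 4s)·6.8/(s(s+1.9)). The closed-loop characteristic equation is s² + (1.9 + 6.8·4)s + 6.8·39.3 = 0.
That is s² + 29.1s + 267.2 = 0, so ω_n = 16.35 rad/s and ζ = 29.1/(2·16.35) = 0.89.

ζ = 0.89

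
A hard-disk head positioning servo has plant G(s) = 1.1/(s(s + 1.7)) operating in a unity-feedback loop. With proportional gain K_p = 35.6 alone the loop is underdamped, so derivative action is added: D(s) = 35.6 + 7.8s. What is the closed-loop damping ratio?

Forward path: (35.6 + 7.8s)·1.1/(s(s+1.7)). The closed-loop characteristic equation is s² + (1.7 + 1.1·7.8)s + 1.1·35.6 = 0.
That is s² + 10.28s + 39.16 = 0, so ω_n = 6.258 rad/s and ζ = 10.28/(2·6.258) = 0.8214.

ζ = 0.821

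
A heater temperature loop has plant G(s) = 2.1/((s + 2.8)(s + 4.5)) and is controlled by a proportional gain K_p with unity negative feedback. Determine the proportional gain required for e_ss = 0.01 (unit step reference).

K_p = 594

The loop is type 0, so e_ss(step) = 1/(1 + K_pos) with K_pos = K_p·G(0).
G(0) = 0.1667. Require 1/(1 + K_p·0.1667) = 0.01, so 1 + 0.1667·K_p = 100.
K_p = (100 − 1)/0.1667 = 594.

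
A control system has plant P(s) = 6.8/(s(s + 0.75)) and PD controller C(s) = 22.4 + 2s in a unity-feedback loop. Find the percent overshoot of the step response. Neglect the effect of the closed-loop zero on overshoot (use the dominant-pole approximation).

10.6%

Forward path: (22.4 + 2s)·6.8/(s(s+0.75)). The closed-loop characteristic equation is s² + (0.75 + 6.8·2)s + 6.8·22.4 = 0.
That is s² + 14.35s + 152.3 = 0, so ω_n = 12.34 rad/s and ζ = 14.35/(2·12.34) = 0.5814.
%OS = 100·exp(−πζ/√(1−ζ²)) = 10.6%.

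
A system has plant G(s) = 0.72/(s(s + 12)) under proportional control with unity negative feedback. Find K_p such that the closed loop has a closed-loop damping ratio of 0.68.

K_p = 108

Closed-loop characteristic equation: s² + 12s + K_p·0.72 = 0.
So ω_n = √(0.72K_p) and 2ζω_n = 12, giving ζ = 12/(2√(0.72K_p)).
Setting ζ = 0.68: √(0.72K_p) = 12/(2·0.68) = 8.824, so K_p = 77.85/0.72 = 108.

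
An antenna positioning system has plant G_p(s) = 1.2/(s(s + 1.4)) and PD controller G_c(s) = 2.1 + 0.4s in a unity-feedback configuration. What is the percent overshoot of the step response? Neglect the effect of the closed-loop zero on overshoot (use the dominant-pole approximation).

9.94%

Forward path: (2.1 + 0.4s)·1.2/(s(s+1.4)). The closed-loop characteristic equation is s² + (1.4 + 1.2·0.4)s + 1.2·2.1 = 0.
That is s² + 1.88s + 2.52 = 0, so ω_n = 1.587 rad/s and ζ = 1.88/(2·1.587) = 0.5921.
%OS = 100·exp(−πζ/√(1−ζ²)) = 9.94%.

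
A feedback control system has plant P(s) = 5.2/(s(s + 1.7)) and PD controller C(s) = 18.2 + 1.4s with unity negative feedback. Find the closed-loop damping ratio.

ζ = 0.462

Forward path: (18.2 + 1.4s)·5.2/(s(s+1.7)). The closed-loop characteristic equation is s² + (1.7 + 5.2·1.4)s + 5.2·18.2 = 0.
That is s² + 8.98s + 94.64 = 0, so ω_n = 9.728 rad/s and ζ = 8.98/(2·9.728) = 0.4615.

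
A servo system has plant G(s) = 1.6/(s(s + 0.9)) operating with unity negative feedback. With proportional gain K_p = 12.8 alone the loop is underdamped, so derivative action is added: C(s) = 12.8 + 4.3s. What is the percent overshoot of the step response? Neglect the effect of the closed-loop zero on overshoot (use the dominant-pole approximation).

Forward path: (12.8 + 4.3s)·1.6/(s(s+0.9)). The closed-loop characteristic equation is s² + (0.9 + 1.6·4.3)s + 1.6·12.8 = 0.
That is s² + 7.78s + 20.48 = 0, so ω_n = 4.525 rad/s and ζ = 7.78/(2·4.525) = 0.8596.
%OS = 100·exp(−πζ/√(1−ζ²)) = 0.507%.

0.507%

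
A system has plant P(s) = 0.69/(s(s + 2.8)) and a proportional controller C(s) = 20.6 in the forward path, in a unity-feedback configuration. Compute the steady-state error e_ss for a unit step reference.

0

The open loop C(s)P(s) has a pole at the origin (type 1), so the static position error constant is infinite and e_ss = 1/(1+∞) = 0.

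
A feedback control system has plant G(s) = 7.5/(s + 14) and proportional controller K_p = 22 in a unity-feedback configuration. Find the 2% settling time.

Closed-loop transfer function: T(s) = K_p·G(s)/(1 + K_p·G(s)) = 165/(s + 14 + 165) = 165/(s + 179).
Time constant τ = 1/179 = 0.005587 s, so the 2% settling time is about 4τ = 0.0223 s.

T_s ≈ 0.0223 s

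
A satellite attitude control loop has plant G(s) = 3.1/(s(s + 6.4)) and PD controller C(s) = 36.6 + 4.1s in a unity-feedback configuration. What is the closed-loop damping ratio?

Forward path: (36.6 + 4.1s)·3.1/(s(s+6.4)). The closed-loop characteristic equation is s² + (6.4 + 3.1·4.1)s + 3.1·36.6 = 0.
That is s² + 19.11s + 113.5 = 0, so ω_n = 10.65 rad/s and ζ = 19.11/(2·10.65) = 0.897.

ζ = 0.897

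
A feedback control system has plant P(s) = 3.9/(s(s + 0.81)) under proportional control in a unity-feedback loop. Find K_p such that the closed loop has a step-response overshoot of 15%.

From %OS = 100·exp(−πζ/√(1−ζ²)) = 15%, ζ = −ln(0.15)/√(π²+ln²(0.15)) = 0.5169.
Characteristic equation s² + 0.81s + 3.9K_p = 0 gives ζ = 0.81/(2√(3.9K_p)).
Setting ζ = 0.5169: √(3.9K_p) = 0.81/(2·0.5169) = 0.7835, so K_p = 0.6138/3.9 = 0.157.

K_p = 0.157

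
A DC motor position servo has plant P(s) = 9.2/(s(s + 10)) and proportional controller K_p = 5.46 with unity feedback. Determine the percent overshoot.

From 1 + K_pP(s) = 0: s² + 10s + 50.23 = 0 ⇒ ω_n = 7.087, ζ = 0.7055.
%OS = 100·exp(−πζ/√(1−ζ²)) = 100·exp(−π·0.7055/√0.5023) = 4.38%.

4.38%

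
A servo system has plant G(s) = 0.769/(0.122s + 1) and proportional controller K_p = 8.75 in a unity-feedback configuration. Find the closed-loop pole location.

Closed loop: T(s) = K_p·G/(1+K_p·G) = 6.729/(0.122s + 1 + 6.729), with pole at s = −(1 + 6.729)/0.122 = −63.35.

s = -63.35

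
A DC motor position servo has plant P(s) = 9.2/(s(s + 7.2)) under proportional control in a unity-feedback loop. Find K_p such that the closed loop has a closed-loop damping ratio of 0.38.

K_p = 9.76

Closed-loop characteristic equation: s² + 7.2s + K_p·9.2 = 0.
So ω_n = √(9.2K_p) and 2ζω_n = 7.2, giving ζ = 7.2/(2√(9.2K_p)).
Setting ζ = 0.38: √(9.2K_p) = 7.2/(2·0.38) = 9.474, so K_p = 89.75/9.2 = 9.76.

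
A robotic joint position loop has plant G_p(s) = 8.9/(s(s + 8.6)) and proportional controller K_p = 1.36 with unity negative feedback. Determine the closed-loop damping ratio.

ζ = 1.24

With unity feedback the closed-loop characteristic equation is s² + 8.6s + 1.36·8.9 = s² + 8.6s + 12.1 = 0.
So ω_n² = 12.1 ⇒ ω_n = 3.479 rad/s, and ζ = 8.6/(2ω_n) = 1.24.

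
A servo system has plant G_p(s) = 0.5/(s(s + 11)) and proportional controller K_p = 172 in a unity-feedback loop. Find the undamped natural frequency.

With unity feedback the closed-loop characteristic equation is s² + 11s + 172·0.5 = s² + 11s + 86 = 0.
So ω_n² = 86 ⇒ ω_n = 9.274 rad/s, and ζ = 11/(2ω_n) = 0.593.

ω_n = 9.27 rad/s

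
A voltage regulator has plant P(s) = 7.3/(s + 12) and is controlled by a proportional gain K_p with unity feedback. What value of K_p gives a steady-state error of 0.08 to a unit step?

K_p = 18.9

Steady-state error for a unit step on this type-0 loop is 1/(1 + K_p·P(0)).
P(0) = 0.6083. Require 1/(1 + K_p·0.6083) = 0.08, so 1 + 0.6083·K_p = 12.5.
K_p = (12.5 − 1)/0.6083 = 18.9.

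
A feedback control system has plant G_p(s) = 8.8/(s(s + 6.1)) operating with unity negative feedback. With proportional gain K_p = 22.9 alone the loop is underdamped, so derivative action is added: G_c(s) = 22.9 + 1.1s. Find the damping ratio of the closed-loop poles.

Forward path: (22.9 + 1.1s)·8.8/(s(s+6.1)). The closed-loop characteristic equation is s² + (6.1 + 8.8·1.1)s + 8.8·22.9 = 0.
That is s² + 15.78s + 201.5 = 0, so ω_n = 14.2 rad/s and ζ = 15.78/(2·14.2) = 0.5558.

ζ = 0.556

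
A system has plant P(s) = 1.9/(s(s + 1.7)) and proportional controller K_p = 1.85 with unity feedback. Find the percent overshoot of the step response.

20.2%

From 1 + K_pP(s) = 0: s² + 1.7s + 3.515 = 0 ⇒ ω_n = 1.875, ζ = 0.4534.
%OS = 100·exp(−πζ/√(1−ζ²)) = 100·exp(−π·0.4534/√0.7945) = 20.2%.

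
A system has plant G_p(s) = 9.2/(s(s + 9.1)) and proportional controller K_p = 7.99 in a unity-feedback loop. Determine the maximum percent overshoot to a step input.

From 1 + K_pG_p(s) = 0: s² + 9.1s + 73.51 = 0 ⇒ ω_n = 8.574, ζ = 0.5307.
%OS = 100·exp(−πζ/√(1−ζ²)) = 100·exp(−π·0.5307/√0.7184) = 14%.

14%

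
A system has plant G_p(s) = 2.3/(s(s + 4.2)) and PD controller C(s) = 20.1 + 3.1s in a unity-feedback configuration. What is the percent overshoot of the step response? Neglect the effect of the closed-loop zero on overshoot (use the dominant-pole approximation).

Forward path: (20.1 + 3.1s)·2.3/(s(s+4.2)). The closed-loop characteristic equation is s² + (4.2 + 2.3·3.1)s + 2.3·20.1 = 0.
That is s² + 11.33s + 46.23 = 0, so ω_n = 6.799 rad/s and ζ = 11.33/(2·6.799) = 0.8332.
%OS = 100·exp(−πζ/√(1−ζ²)) = 0.88%.

0.88%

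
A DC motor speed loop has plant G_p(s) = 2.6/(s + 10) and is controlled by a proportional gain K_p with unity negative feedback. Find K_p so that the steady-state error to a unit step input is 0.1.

Steady-state error for a unit step on this type-0 loop is 1/(1 + K_p·G_p(0)).
G_p(0) = 0.26. Require 1/(1 + K_p·0.26) = 0.1, so 1 + 0.26·K_p = 10.
K_p = (10 − 1)/0.26 = 34.6.

K_p = 34.6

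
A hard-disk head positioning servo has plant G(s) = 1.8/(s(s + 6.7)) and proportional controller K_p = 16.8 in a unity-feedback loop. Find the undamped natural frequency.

The closed-loop denominator is s(s+6.7) + 16.8·1.8 = s² + 6.7s + 30.24.
So ω_n² = 30.24 ⇒ ω_n = 5.499 rad/s, and ζ = 6.7/(2ω_n) = 0.609.

ω_n = 5.5 rad/s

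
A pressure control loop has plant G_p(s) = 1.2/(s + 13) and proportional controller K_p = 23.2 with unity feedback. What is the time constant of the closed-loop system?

τ = 0.0245 s

Closed-loop transfer function: T(s) = K_p·G_p(s)/(1 + K_p·G_p(s)) = 27.84/(s + 13 + 27.84) = 27.84/(s + 40.84).
Time constant τ = 1/40.84 = 0.0245 s.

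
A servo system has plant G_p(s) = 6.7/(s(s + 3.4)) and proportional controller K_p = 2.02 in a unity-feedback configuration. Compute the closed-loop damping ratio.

ζ = 0.462

With unity feedback the closed-loop characteristic equation is s² + 3.4s + 2.02·6.7 = s² + 3.4s + 13.53 = 0.
So ω_n² = 13.53 ⇒ ω_n = 3.679 rad/s, and ζ = 3.4/(2ω_n) = 0.462.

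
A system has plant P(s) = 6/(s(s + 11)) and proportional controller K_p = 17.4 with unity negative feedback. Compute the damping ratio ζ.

With unity feedback the closed-loop characteristic equation is s² + 11s + 17.4·6 = s² + 11s + 104.4 = 0.
Matching s² + 2ζω_n s + ω_n²: ω_n = √104.4 = 10.22 rad/s and 2ζω_n = 11, so ζ = 11/(2·10.22) = 0.538.

ζ = 0.538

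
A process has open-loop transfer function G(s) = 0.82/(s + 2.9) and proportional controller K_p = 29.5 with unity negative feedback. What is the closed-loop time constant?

Closed-loop transfer function: T(s) = K_p·G(s)/(1 + K_p·G(s)) = 24.19/(s + 2.9 + 24.19) = 24.19/(s + 27.09).
Time constant τ = 1/27.09 = 0.0369 s.

τ = 0.0369 s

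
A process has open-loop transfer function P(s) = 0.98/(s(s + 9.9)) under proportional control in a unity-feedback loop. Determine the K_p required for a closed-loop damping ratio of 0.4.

K_p = 156

Closed-loop characteristic equation: s² + 9.9s + K_p·0.98 = 0.
So ω_n = √(0.98K_p) and 2ζω_n = 9.9, giving ζ = 9.9/(2√(0.98K_p)).
Setting ζ = 0.4: √(0.98K_p) = 9.9/(2·0.4) = 12.38, so K_p = 153.1/0.98 = 156.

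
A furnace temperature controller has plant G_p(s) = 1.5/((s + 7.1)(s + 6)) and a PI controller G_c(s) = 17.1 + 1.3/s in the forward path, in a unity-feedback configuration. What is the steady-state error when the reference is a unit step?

The open loop G_c(s)G_p(s) has a pole at the origin (type 1), so the static position error constant is infinite and e_ss = 1/(1+∞) = 0.

0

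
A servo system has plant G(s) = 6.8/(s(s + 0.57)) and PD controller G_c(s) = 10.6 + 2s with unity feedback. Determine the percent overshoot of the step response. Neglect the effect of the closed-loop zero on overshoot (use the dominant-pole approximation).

Forward path: (10.6 + 2s)·6.8/(s(s+0.57)). The closed-loop characteristic equation is s² + (0.57 + 6.8·2)s + 6.8·10.6 = 0.
That is s² + 14.17s + 72.08 = 0, so ω_n = 8.49 rad/s and ζ = 14.17/(2·8.49) = 0.8345.
%OS = 100·exp(−πζ/√(1−ζ²)) = 0.858%.

0.858%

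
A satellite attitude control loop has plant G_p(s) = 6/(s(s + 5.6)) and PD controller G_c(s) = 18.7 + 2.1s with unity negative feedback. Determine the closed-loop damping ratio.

Forward path: (18.7 + 2.1s)·6/(s(s+5.6)). The closed-loop characteristic equation is s² + (5.6 + 6·2.1)s + 6·18.7 = 0.
That is s² + 18.2s + 112.2 = 0, so ω_n = 10.59 rad/s and ζ = 18.2/(2·10.59) = 0.8591.

ζ = 0.859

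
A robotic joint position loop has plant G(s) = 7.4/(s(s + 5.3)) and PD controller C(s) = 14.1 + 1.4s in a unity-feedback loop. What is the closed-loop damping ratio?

ζ = 0.767

Forward path: (14.1 + 1.4s)·7.4/(s(s+5.3)). The closed-loop characteristic equation is s² + (5.3 + 7.4·1.4)s + 7.4·14.1 = 0.
That is s² + 15.66s + 104.3 = 0, so ω_n = 10.21 rad/s and ζ = 15.66/(2·10.21) = 0.7665.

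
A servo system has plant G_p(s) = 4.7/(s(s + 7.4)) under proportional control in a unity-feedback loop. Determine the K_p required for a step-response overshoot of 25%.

From %OS = 100·exp(−πζ/√(1−ζ²)) = 25%, ζ = −ln(0.25)/√(π²+ln²(0.25)) = 0.4037.
Characteristic equation s² + 7.4s + 4.7K_p = 0 gives ζ = 7.4/(2√(4.7K_p)).
Setting ζ = 0.4037: √(4.7K_p) = 7.4/(2·0.4037) = 9.165, so K_p = 84/4.7 = 17.9.

K_p = 17.9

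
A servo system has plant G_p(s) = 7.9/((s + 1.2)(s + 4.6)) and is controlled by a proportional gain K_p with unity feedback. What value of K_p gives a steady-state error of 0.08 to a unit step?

The loop is type 0, so e_ss(step) = 1/(1 + K_pos) with K_pos = K_p·G_p(0).
G_p(0) = 1.431. Require 1/(1 + K_p·1.431) = 0.08, so 1 + 1.431·K_p = 12.5.
K_p = (12.5 − 1)/1.431 = 8.04.

K_p = 8.04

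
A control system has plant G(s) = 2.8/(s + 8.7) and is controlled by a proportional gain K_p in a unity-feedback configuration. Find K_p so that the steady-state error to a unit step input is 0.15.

The loop is type 0, so e_ss(step) = 1/(1 + K_pos) with K_pos = K_p·G(0).
G(0) = 0.3218. Require 1/(1 + K_p·0.3218) = 0.15, so 1 + 0.3218·K_p = 6.667.
K_p = (6.667 − 1)/0.3218 = 17.6.

K_p = 17.6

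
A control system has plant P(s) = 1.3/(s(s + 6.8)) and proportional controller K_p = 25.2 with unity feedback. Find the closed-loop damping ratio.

1 + K_p·P(s) = 0 gives s² + 6.8s + 32.76 = 0.
So ω_n² = 32.76 ⇒ ω_n = 5.724 rad/s, and ζ = 6.8/(2ω_n) = 0.594.

ζ = 0.594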